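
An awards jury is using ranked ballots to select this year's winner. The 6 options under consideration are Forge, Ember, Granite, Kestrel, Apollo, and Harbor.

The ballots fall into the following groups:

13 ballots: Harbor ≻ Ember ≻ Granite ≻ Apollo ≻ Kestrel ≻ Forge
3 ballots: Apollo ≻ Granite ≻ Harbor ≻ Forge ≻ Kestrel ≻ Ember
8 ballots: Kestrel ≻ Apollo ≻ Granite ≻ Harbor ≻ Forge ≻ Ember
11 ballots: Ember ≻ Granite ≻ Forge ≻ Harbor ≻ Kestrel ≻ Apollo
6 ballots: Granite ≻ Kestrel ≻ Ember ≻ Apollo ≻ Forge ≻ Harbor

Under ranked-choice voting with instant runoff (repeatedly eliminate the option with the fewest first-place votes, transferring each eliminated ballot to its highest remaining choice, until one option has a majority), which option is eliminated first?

Round 1: Harbor 13, Ember 11, Kestrel 8, Granite 6, Apollo 3, Forge 0. Forge has the fewest and is eliminated.
Round 2: Harbor 13, Ember 11, Kestrel 8, Granite 6, Apollo 3. Apollo has the fewest and is eliminated.
Round 3: Harbor 13, Ember 11, Granite 9, Kestrel 8. Kestrel has the fewest and is eliminated.
Round 4: Granite 17, Harbor 13, Ember 11. Ember has the fewest and is eliminated.
Round 5: Granite 28, Harbor 13. Granite has a majority.

Forge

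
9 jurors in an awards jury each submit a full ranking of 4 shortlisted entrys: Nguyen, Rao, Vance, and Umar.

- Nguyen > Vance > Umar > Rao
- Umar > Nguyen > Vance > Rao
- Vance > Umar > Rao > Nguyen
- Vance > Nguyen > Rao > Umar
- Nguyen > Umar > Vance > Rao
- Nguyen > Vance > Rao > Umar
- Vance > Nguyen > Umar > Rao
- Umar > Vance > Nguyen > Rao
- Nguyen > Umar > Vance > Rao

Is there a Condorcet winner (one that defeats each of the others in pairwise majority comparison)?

Head-to-head results (9 voters total):
Nguyen vs Rao: Nguyen wins 8–1.
Nguyen vs Vance: Nguyen wins 5–4.
Nguyen vs Umar: Nguyen wins 6–3.
Rao vs Vance: Vance wins 9–0.
Rao vs Umar: Umar wins 7–2.
Vance vs Umar: Vance wins 5–4.
Nguyen beats each rival — Rao (8–1), Vance (5–4), Umar (6–3) — so Nguyen is the Condorcet winner.

Yes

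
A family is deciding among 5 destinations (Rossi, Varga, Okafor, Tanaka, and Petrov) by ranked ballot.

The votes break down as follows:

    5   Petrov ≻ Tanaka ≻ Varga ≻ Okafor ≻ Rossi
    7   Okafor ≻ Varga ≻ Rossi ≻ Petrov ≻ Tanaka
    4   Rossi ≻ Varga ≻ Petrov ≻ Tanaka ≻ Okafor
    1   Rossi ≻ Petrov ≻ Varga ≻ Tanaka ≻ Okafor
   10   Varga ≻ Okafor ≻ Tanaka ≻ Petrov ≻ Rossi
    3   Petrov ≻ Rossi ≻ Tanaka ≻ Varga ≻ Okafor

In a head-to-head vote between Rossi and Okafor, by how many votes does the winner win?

Ballots ranking Rossi above Okafor: 4+1+3 = 8.
Ballots ranking Okafor above Rossi: 5+7+10 = 22.
Okafor wins 22–8, a margin of 14.

14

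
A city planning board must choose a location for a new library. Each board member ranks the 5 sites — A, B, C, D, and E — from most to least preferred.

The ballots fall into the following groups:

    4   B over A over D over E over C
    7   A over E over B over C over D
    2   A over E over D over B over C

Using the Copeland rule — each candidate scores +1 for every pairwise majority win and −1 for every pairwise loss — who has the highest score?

Pairwise results:
  A vs B: A wins 9–4.
  A vs C: A wins 13–0.
  A vs D: A wins 13–0.
  A vs E: A wins 13–0.
  B vs C: B wins 13–0.
  B vs D: B wins 11–2.
  B vs E: E wins 9–4.
  C vs D: C wins 7–6.
  C vs E: E wins 13–0.
  D vs E: E wins 9–4.
Copeland scores (wins − losses):
  A: 4 − 0 = 4
  B: 2 − 2 = 0
  C: 1 − 3 = -2
  D: 0 − 4 = -4
  E: 3 − 1 = 2
A has the best Copeland score.

A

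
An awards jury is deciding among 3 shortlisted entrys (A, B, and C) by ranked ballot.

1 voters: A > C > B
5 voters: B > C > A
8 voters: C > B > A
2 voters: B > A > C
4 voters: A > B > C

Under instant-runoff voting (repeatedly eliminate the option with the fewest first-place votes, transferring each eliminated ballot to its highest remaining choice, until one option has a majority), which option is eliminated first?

A

Round 1: C 8, B 7, A 5. A has the fewest and is eliminated.
Round 2: B 11, C 9. B has a majority.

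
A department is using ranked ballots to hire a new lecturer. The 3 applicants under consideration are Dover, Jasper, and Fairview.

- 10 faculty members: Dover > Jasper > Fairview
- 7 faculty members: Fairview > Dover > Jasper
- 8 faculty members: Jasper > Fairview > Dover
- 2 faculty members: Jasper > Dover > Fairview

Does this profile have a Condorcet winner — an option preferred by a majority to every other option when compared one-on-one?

Head-to-head results (27 voters total):
Dover vs Jasper: Dover wins 17–10.
Dover vs Fairview: Fairview wins 15–12.
Jasper vs Fairview: Jasper wins 20–7.
No candidate beats all others: Dover beats Jasper beats Fairview beats Dover, a majority cycle.

No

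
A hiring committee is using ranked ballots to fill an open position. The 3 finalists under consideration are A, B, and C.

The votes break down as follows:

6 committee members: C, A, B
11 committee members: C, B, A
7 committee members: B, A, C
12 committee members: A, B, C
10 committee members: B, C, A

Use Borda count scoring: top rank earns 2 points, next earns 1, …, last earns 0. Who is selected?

B

Borda scores:
  A: 6·1 + 11·0 + 7·1 + 12·2 + 10·0 = 37
  B: 6·0 + 11·1 + 7·2 + 12·1 + 10·2 = 57
  C: 6·2 + 11·2 + 7·0 + 12·0 + 10·1 = 44
B has the highest total.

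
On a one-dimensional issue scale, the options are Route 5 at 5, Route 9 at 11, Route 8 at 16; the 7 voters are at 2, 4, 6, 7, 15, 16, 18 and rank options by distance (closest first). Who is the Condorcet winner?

With single-peaked preferences on a line, the Condorcet winner is the candidate closest to the median voter.
The median voter (position 7) is closest to Route 5 at 5.
Check: Route 5 vs Route 8 — voters closer to Route 5: 4 of 7.

Route 5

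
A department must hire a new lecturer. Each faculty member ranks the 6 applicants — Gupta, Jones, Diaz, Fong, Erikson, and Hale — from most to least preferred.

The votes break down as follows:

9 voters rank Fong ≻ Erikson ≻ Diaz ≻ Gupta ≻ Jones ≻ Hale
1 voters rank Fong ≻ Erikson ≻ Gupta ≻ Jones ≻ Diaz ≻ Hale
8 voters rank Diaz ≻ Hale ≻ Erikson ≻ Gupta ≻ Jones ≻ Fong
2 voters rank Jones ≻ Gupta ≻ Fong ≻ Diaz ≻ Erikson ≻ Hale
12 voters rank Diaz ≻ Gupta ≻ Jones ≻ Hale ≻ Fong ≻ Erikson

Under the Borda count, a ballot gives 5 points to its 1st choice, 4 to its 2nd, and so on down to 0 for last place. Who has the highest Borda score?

Borda scores:
  Gupta: 9·2 + 3 + 8·2 + 2·4 + 12·4 = 93
  Jones: 9·1 + 2 + 8·1 + 2·5 + 12·3 = 65
  Diaz: 9·3 + 1 + 8·5 + 2·2 + 12·5 = 132
  Fong: 9·5 + 5 + 8·0 + 2·3 + 12·1 = 68
  Erikson: 9·4 + 4 + 8·3 + 2·1 + 12·0 = 66
  Hale: 9·0 + 0 + 8·4 + 2·0 + 12·2 = 56
Diaz has the highest total.

Diaz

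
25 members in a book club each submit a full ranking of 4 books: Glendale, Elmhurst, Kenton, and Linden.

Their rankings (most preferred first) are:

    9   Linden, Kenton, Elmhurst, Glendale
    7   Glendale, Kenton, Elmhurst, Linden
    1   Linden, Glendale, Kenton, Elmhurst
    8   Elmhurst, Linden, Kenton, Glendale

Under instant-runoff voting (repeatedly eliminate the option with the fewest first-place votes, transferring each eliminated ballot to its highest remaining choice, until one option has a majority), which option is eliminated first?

Kenton

Round 1: Linden 10, Elmhurst 8, Glendale 7, Kenton 0. Kenton has the fewest and is eliminated.
Round 2: Linden 10, Elmhurst 8, Glendale 7. Glendale has the fewest and is eliminated.
Round 3: Elmhurst 15, Linden 10. Elmhurst has a majority.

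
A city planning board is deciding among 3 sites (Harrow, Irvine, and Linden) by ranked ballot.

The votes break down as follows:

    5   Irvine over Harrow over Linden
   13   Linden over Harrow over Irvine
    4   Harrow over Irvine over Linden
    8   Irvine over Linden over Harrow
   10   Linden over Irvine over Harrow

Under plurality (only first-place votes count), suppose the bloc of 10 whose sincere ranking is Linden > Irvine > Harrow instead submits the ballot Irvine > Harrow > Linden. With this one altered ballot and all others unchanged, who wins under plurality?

Irvine

First-place totals with the altered ballot: Harrow 4, Irvine 23, Linden 13.
The switch changes the winner from Linden to Irvine.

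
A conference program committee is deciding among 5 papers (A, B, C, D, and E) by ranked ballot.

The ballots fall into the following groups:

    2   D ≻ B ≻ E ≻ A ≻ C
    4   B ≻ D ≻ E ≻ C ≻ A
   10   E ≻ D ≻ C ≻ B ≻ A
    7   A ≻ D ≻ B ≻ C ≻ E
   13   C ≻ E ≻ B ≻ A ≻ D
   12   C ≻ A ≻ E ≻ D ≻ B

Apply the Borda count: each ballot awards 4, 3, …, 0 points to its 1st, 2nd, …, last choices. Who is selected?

C

Borda scores:
  A: 2·1 + 4·0 + 10·0 + 7·4 + 13·1 + 12·3 = 79
  B: 2·3 + 4·4 + 10·1 + 7·2 + 13·2 + 12·0 = 72
  C: 2·0 + 4·1 + 10·2 + 7·1 + 13·4 + 12·4 = 131
  D: 2·4 + 4·3 + 10·3 + 7·3 + 13·0 + 12·1 = 83
  E: 2·2 + 4·2 + 10·4 + 7·0 + 13·3 + 12·2 = 115
C has the highest total.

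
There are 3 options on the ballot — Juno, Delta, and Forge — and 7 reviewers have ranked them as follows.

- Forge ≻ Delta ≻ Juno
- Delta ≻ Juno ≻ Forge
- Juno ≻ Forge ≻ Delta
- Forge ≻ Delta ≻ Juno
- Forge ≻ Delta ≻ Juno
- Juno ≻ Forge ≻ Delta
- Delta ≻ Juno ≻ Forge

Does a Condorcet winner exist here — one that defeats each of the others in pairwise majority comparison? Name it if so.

No Condorcet winner

Head-to-head results (7 voters total):
Juno vs Delta: Delta wins 5–2.
Juno vs Forge: Juno wins 4–3.
Delta vs Forge: Forge wins 5–2.
No candidate beats all others: Juno beats Forge beats Delta beats Juno, a majority cycle.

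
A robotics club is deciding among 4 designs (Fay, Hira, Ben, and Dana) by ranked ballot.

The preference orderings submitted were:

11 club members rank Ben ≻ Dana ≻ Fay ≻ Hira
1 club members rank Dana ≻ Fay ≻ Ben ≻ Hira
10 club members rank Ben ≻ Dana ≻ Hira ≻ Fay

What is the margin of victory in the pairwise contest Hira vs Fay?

2

Ballots ranking Hira above Fay: 10.
Ballots ranking Fay above Hira: 11+1 = 12.
Fay wins 12–10, a margin of 2.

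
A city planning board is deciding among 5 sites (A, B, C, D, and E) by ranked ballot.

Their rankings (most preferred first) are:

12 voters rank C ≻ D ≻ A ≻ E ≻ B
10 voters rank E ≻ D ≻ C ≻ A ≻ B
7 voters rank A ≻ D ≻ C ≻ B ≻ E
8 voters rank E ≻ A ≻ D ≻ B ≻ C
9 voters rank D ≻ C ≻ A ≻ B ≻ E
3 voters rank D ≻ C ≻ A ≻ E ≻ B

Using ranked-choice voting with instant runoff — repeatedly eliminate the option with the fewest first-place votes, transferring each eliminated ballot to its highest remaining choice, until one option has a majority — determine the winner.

D

Round 1: E 18, C 12, D 12, A 7, B 0. B has the fewest and is eliminated.
Round 2: E 18, C 12, D 12, A 7. A has the fewest and is eliminated.
Round 3: D 19, E 18, C 12. C has the fewest and is eliminated.
Round 4: D 31, E 18. D has a majority.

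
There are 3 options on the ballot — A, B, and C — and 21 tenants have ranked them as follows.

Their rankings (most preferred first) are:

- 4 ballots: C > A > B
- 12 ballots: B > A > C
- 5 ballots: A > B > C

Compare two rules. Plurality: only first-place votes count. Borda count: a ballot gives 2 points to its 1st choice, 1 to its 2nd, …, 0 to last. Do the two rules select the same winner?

Yes

Plurality first-place counts: A 5, B 12, C 4 → B.
Borda totals: A 26, B 29, C 8 → B.
The two rules agree on B.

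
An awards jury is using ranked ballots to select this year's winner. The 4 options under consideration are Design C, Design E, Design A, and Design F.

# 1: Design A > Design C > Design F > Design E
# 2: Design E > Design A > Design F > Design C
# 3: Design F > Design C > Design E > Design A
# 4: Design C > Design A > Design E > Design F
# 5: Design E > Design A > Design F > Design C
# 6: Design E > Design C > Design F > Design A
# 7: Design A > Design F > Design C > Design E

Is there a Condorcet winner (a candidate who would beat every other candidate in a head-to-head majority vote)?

No

Head-to-head results (7 voters total):
Design C vs Design E: Design C wins 4–3.
Design C vs Design A: Design A wins 4–3.
Design C vs Design F: Design F wins 4–3.
Design E vs Design A: Design E wins 4–3.
Design E vs Design F: Design E wins 4–3.
Design A vs Design F: Design A wins 5–2.
No candidate beats all others: Design C beats Design E beats Design A beats Design C, a majority cycle.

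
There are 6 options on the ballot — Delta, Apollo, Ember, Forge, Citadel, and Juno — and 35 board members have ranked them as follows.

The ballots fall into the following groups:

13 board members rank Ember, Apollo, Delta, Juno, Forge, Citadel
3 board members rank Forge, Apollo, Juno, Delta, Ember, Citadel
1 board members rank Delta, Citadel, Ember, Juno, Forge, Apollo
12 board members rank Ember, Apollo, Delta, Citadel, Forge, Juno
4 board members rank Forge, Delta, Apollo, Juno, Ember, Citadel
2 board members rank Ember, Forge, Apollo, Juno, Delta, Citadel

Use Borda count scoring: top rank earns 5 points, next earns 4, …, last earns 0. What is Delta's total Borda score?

104

Borda scores:
  Delta: 13·3 + 3·2 + 5 + 12·3 + 4·4 + 2·1 = 104
  Apollo: 13·4 + 3·4 + 0 + 12·4 + 4·3 + 2·3 = 130
  Ember: 13·5 + 3·1 + 3 + 12·5 + 4·1 + 2·5 = 145
  Forge: 13·1 + 3·5 + 1 + 12·1 + 4·5 + 2·4 = 69
  Citadel: 13·0 + 3·0 + 4 + 12·2 + 4·0 + 2·0 = 28
  Juno: 13·2 + 3·3 + 2 + 12·0 + 4·2 + 2·2 = 49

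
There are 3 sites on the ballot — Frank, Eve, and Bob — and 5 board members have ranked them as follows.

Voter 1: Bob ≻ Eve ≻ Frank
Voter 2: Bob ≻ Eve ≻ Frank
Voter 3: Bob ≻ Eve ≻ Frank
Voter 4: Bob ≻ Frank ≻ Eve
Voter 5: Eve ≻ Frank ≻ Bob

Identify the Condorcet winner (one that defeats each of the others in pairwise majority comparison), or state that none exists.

Head-to-head results (5 voters total):
Frank vs Eve: Eve wins 4–1.
Frank vs Bob: Bob wins 4–1.
Eve vs Bob: Bob wins 4–1.
Bob beats each rival — Frank (4–1), Eve (4–1) — so Bob is the Condorcet winner.

Bob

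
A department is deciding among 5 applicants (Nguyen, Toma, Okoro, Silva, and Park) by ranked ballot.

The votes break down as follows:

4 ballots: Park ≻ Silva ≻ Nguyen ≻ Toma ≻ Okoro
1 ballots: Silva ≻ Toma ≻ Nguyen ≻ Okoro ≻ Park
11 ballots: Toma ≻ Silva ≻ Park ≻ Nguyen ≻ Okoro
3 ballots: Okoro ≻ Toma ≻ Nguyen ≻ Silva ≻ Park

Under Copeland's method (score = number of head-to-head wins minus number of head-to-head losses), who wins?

Pairwise results:
  Nguyen vs Toma: Toma wins 15–4.
  Nguyen vs Okoro: Nguyen wins 16–3.
  Nguyen vs Silva: Silva wins 16–3.
  Nguyen vs Park: Park wins 15–4.
  Toma vs Okoro: Toma wins 16–3.
  Toma vs Silva: Toma wins 14–5.
  Toma vs Park: Toma wins 15–4.
  Okoro vs Silva: Silva wins 16–3.
  Okoro vs Park: Park wins 15–4.
  Silva vs Park: Silva wins 15–4.
Copeland scores (wins − losses):
  Nguyen: 1 − 3 = -2
  Toma: 4 − 0 = 4
  Okoro: 0 − 4 = -4
  Silva: 3 − 1 = 2
  Park: 2 − 2 = 0
Toma has the best Copeland score.

Toma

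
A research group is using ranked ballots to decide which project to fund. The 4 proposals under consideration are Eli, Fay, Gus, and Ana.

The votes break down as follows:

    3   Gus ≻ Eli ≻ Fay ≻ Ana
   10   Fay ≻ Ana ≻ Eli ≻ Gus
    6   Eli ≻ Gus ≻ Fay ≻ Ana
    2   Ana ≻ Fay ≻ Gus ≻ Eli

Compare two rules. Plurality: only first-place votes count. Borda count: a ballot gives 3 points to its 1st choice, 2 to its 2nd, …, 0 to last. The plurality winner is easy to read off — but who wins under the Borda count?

Plurality first-place counts: Eli 6, Fay 10, Gus 3, Ana 2 → Fay.
Borda totals: Eli 34, Fay 43, Gus 23, Ana 26 → Fay.

Fay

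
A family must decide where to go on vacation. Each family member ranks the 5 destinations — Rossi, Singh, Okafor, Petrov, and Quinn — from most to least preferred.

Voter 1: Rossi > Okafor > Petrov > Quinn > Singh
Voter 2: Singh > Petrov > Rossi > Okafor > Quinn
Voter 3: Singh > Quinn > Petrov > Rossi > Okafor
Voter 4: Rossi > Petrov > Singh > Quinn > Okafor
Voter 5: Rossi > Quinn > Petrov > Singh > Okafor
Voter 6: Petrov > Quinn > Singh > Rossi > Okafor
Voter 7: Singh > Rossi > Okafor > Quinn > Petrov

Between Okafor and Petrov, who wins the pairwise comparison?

Ballots ranking Okafor above Petrov: 2.
Ballots ranking Petrov above Okafor: 5.
Petrov wins the head-to-head, 5–2.

Petrov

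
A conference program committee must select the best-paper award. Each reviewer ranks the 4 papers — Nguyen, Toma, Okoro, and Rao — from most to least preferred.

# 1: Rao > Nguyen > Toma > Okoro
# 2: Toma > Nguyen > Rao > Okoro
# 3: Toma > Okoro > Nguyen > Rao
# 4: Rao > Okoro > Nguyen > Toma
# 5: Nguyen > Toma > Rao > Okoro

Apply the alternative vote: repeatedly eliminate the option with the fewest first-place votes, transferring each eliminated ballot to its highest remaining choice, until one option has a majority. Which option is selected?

Toma

Round 1: Toma 2, Rao 2, Nguyen 1, Okoro 0. Okoro has the fewest and is eliminated.
Round 2: Toma 2, Rao 2, Nguyen 1. Nguyen has the fewest and is eliminated.
Round 3: Toma 3, Rao 2. Toma has a majority.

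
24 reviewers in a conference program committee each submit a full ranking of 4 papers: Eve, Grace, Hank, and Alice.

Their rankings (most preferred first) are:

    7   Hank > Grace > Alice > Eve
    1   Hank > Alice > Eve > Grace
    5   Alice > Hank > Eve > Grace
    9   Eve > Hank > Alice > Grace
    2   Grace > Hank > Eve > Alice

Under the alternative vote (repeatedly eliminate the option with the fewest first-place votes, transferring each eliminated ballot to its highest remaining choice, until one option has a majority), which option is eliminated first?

Grace

Round 1: Eve 9, Hank 8, Alice 5, Grace 2. Grace has the fewest and is eliminated.
Round 2: Hank 10, Eve 9, Alice 5. Alice has the fewest and is eliminated.
Round 3: Hank 15, Eve 9. Hank has a majority.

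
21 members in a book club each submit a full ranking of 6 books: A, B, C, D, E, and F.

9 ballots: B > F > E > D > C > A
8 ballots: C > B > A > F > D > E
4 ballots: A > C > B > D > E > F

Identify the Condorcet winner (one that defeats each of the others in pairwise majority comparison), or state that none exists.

Head-to-head results (21 voters total):
A vs B: B wins 17–4.
A vs C: C wins 17–4.
A vs D: A wins 12–9.
A vs E: A wins 12–9.
A vs F: A wins 12–9.
B vs C: C wins 12–9.
B vs D: B wins 21–0.
B vs E: B wins 21–0.
B vs F: B wins 21–0.
C vs D: C wins 12–9.
C vs E: C wins 12–9.
C vs F: C wins 12–9.
D vs E: D wins 12–9.
D vs F: F wins 17–4.
E vs F: F wins 17–4.
C beats each rival — A (17–4), B (12–9), D (12–9), E (12–9), F (12–9) — so C is the Condorcet winner.

C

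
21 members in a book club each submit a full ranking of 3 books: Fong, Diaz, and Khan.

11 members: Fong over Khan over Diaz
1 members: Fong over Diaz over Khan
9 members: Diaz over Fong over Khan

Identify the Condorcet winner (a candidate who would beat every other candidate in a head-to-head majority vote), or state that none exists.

Fong

Head-to-head results (21 voters total):
Fong vs Diaz: Fong wins 12–9.
Fong vs Khan: Fong wins 21–0.
Diaz vs Khan: Khan wins 11–10.
Fong beats each rival — Diaz (12–9), Khan (21–0) — so Fong is the Condorcet winner.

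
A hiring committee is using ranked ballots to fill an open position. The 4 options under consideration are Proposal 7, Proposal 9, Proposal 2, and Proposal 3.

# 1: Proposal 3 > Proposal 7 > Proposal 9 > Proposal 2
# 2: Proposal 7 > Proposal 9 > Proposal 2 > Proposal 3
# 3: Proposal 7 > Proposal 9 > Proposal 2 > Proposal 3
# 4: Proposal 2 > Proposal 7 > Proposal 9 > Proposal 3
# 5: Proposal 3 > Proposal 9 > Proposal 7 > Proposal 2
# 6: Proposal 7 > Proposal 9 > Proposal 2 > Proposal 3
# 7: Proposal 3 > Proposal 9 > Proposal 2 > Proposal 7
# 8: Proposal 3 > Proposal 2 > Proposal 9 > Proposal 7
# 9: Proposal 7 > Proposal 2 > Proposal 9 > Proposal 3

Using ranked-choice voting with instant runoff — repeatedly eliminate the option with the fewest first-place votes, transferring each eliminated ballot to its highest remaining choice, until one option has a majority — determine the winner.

Round 1: Proposal 7 4, Proposal 3 4, Proposal 2 1, Proposal 9 0. Proposal 9 has the fewest and is eliminated.
Round 2: Proposal 7 4, Proposal 3 4, Proposal 2 1. Proposal 2 has the fewest and is eliminated.
Round 3: Proposal 7 5, Proposal 3 4. Proposal 7 has a majority.

Proposal 7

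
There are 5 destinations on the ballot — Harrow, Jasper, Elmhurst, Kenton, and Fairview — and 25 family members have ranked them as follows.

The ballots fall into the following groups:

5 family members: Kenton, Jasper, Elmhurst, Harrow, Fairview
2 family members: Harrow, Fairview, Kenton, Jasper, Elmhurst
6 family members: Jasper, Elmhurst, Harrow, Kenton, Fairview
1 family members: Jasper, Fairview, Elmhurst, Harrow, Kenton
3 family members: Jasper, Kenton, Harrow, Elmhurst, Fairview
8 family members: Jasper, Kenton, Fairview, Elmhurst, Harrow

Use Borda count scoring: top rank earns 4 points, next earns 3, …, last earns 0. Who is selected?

Jasper

Borda scores:
  Harrow: 5·1 + 2·4 + 6·2 + 1 + 3·2 + 8·0 = 32
  Jasper: 5·3 + 2·1 + 6·4 + 4 + 3·4 + 8·4 = 89
  Elmhurst: 5·2 + 2·0 + 6·3 + 2 + 3·1 + 8·1 = 41
  Kenton: 5·4 + 2·2 + 6·1 + 0 + 3·3 + 8·3 = 63
  Fairview: 5·0 + 2·3 + 6·0 + 3 + 3·0 + 8·2 = 25
Jasper has the highest total.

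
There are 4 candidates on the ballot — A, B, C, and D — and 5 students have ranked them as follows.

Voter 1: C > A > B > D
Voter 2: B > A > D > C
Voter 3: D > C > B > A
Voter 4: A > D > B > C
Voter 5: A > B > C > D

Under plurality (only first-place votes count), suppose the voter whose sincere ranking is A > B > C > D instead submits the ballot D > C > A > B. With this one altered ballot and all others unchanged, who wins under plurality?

First-place totals with the altered ballot: A 1, B 1, C 1, D 2.
The switch changes the winner from A to D.

D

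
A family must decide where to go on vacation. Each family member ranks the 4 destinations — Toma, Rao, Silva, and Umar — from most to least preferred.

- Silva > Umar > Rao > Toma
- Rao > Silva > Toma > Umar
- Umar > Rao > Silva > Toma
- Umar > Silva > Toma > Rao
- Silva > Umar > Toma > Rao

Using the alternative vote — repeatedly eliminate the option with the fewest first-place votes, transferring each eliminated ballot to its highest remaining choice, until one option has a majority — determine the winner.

Round 1: Silva 2, Umar 2, Rao 1, Toma 0. Toma has the fewest and is eliminated.
Round 2: Silva 2, Umar 2, Rao 1. Rao has the fewest and is eliminated.
Round 3: Silva 3, Umar 2. Silva has a majority.

Silva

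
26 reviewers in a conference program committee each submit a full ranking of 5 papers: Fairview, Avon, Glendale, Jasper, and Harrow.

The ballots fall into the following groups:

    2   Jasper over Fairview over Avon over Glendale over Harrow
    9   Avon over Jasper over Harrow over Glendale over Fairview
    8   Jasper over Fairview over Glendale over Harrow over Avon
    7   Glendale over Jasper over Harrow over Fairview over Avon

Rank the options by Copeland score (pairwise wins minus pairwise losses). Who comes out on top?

Pairwise results:
  Fairview vs Avon: Fairview wins 17–9.
  Fairview vs Glendale: Glendale wins 16–10.
  Fairview vs Jasper: Jasper wins 26–0.
  Fairview vs Harrow: Harrow wins 16–10.
  Avon vs Glendale: Glendale wins 15–11.
  Avon vs Jasper: Jasper wins 17–9.
  Avon vs Harrow: Harrow wins 15–11.
  Glendale vs Jasper: Jasper wins 19–7.
  Glendale vs Harrow: Glendale wins 17–9.
  Jasper vs Harrow: Jasper wins 26–0.
Copeland scores (wins − losses):
  Fairview: 1 − 3 = -2
  Avon: 0 − 4 = -4
  Glendale: 3 − 1 = 2
  Jasper: 4 − 0 = 4
  Harrow: 2 − 2 = 0
Jasper has the best Copeland score.

Jasper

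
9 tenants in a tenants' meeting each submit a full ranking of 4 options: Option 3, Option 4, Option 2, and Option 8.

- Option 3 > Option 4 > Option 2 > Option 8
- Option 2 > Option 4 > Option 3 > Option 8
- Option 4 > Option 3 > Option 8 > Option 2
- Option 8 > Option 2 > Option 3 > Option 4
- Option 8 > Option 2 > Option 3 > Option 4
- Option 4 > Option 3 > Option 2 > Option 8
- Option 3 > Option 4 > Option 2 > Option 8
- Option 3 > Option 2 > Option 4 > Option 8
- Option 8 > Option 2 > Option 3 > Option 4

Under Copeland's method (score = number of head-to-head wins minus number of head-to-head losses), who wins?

Pairwise results:
  Option 3 vs Option 4: Option 3 wins 6–3.
  Option 3 vs Option 2: Option 3 wins 5–4.
  Option 3 vs Option 8: Option 3 wins 6–3.
  Option 4 vs Option 2: Option 2 wins 5–4.
  Option 4 vs Option 8: Option 4 wins 6–3.
  Option 2 vs Option 8: Option 2 wins 5–4.
Copeland scores (wins − losses):
  Option 3: 3 − 0 = 3
  Option 4: 1 − 2 = -1
  Option 2: 2 − 1 = 1
  Option 8: 0 − 3 = -3
Option 3 has the best Copeland score.

Option 3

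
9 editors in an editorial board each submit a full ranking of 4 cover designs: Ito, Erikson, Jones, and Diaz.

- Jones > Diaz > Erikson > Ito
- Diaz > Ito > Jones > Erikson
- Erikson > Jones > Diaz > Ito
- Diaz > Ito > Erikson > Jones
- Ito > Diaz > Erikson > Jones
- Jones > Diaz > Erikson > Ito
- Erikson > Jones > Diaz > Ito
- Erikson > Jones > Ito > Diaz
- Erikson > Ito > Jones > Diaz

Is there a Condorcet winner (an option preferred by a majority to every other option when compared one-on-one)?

Head-to-head results (9 voters total):
Ito vs Erikson: Erikson wins 6–3.
Ito vs Jones: Jones wins 5–4.
Ito vs Diaz: Diaz wins 6–3.
Erikson vs Jones: Erikson wins 6–3.
Erikson vs Diaz: Diaz wins 5–4.
Jones vs Diaz: Jones wins 6–3.
No candidate beats all others: Erikson beats Jones beats Diaz beats Erikson, a majority cycle.

No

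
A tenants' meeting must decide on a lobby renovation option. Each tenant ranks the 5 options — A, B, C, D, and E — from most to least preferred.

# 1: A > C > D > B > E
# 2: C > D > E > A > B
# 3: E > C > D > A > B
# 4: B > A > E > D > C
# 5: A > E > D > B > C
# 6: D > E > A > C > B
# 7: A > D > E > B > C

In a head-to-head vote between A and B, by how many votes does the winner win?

5

Ballots ranking A above B: 6.
Ballots ranking B above A: 1.
A wins 6–1, a margin of 5.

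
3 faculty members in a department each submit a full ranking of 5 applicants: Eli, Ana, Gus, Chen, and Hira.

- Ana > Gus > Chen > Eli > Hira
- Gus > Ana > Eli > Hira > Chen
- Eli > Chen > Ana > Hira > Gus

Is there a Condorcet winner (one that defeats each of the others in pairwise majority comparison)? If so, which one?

Head-to-head results (3 voters total):
Eli vs Ana: Ana wins 2–1.
Eli vs Gus: Gus wins 2–1.
Eli vs Chen: Eli wins 2–1.
Eli vs Hira: Eli wins 3–0.
Ana vs Gus: Ana wins 2–1.
Ana vs Chen: Ana wins 2–1.
Ana vs Hira: Ana wins 3–0.
Gus vs Chen: Gus wins 2–1.
Gus vs Hira: Gus wins 2–1.
Chen vs Hira: Chen wins 2–1.
Ana beats each rival — Eli (2–1), Gus (2–1), Chen (2–1), Hira (3–0) — so Ana is the Condorcet winner.

Ana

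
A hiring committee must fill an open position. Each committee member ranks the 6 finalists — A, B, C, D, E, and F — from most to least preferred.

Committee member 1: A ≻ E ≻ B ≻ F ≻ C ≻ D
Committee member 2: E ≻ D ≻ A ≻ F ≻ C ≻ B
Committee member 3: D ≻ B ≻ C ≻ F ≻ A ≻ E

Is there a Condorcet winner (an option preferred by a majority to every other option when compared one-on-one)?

Head-to-head results (3 voters total):
A vs B: A wins 2–1.
A vs C: A wins 2–1.
A vs D: D wins 2–1.
A vs E: A wins 2–1.
A vs F: A wins 2–1.
B vs C: B wins 2–1.
B vs D: D wins 2–1.
B vs E: E wins 2–1.
B vs F: B wins 2–1.
C vs D: D wins 2–1.
C vs E: E wins 2–1.
C vs F: F wins 2–1.
D vs E: E wins 2–1.
D vs F: D wins 2–1.
E vs F: E wins 2–1.
No candidate beats all others: A beats E beats D beats A, a majority cycle.

No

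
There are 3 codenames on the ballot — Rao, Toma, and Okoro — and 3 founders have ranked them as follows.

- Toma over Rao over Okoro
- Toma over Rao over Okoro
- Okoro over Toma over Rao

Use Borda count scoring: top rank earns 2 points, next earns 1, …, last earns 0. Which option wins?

Toma

Borda scores:
  Rao: 1 + 1 + 0 = 2
  Toma: 2 + 2 + 1 = 5
  Okoro: 0 + 0 + 2 = 2
Toma has the highest total.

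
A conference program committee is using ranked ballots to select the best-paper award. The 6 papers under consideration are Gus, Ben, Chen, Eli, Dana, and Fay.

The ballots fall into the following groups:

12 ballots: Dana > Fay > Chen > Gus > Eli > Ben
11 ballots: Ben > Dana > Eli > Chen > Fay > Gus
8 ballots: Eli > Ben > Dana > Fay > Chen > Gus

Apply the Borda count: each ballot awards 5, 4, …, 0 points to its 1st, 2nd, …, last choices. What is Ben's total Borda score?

87

Borda scores:
  Gus: 12·2 + 11·0 + 8·0 = 24
  Ben: 12·0 + 11·5 + 8·4 = 87
  Chen: 12·3 + 11·2 + 8·1 = 66
  Eli: 12·1 + 11·3 + 8·5 = 85
  Dana: 12·5 + 11·4 + 8·3 = 128
  Fay: 12·4 + 11·1 + 8·2 = 75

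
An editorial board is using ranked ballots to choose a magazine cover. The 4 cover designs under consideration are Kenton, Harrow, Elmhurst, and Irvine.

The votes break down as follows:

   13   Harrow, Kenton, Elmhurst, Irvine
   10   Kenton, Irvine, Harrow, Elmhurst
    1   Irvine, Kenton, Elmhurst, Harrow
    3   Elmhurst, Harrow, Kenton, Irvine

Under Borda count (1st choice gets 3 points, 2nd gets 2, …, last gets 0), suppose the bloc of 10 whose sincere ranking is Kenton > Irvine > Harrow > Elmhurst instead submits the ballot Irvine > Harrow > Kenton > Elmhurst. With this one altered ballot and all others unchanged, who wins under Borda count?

Harrow

Borda totals with the altered ballot: Kenton 41, Harrow 65, Elmhurst 23, Irvine 33.
The switch changes the winner from Kenton to Harrow.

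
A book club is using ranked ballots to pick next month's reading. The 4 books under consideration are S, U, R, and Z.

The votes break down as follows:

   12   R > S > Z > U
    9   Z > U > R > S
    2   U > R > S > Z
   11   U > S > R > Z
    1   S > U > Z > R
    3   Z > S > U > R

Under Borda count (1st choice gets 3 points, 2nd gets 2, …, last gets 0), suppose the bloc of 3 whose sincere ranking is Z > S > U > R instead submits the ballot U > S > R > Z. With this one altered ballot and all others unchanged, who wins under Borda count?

U

Borda totals with the altered ballot: S 57, U 68, R 63, Z 40.
The winner is unchanged: still U.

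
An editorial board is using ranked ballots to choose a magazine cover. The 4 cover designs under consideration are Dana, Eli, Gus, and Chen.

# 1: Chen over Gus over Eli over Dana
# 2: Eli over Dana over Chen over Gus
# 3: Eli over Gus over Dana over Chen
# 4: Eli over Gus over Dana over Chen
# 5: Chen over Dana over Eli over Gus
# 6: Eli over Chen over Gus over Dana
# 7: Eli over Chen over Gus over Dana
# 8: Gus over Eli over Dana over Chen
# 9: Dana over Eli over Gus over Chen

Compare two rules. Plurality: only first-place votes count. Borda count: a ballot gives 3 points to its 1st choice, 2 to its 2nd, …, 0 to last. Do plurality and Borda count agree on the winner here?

Yes

Plurality first-place counts: Dana 1, Eli 5, Gus 1, Chen 2 → Eli.
Borda totals: Dana 10, Eli 21, Gus 12, Chen 11 → Eli.
The two rules agree on Eli.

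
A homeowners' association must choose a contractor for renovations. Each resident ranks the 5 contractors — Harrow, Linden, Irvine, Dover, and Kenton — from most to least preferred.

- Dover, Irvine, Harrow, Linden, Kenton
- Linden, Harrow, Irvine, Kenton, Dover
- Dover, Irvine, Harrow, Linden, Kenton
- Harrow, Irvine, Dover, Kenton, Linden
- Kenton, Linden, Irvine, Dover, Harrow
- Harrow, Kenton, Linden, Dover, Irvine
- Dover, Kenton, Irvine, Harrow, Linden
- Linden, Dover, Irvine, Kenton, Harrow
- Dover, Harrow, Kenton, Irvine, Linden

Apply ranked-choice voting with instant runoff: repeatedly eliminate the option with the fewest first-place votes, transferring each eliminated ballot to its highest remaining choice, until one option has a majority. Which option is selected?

Round 1: Dover 4, Harrow 2, Linden 2, Kenton 1, Irvine 0. Irvine has the fewest and is eliminated.
Round 2: Dover 4, Harrow 2, Linden 2, Kenton 1. Kenton has the fewest and is eliminated.
Round 3: Dover 4, Linden 3, Harrow 2. Harrow has the fewest and is eliminated.
Round 4: Dover 5, Linden 4. Dover has a majority.

Dover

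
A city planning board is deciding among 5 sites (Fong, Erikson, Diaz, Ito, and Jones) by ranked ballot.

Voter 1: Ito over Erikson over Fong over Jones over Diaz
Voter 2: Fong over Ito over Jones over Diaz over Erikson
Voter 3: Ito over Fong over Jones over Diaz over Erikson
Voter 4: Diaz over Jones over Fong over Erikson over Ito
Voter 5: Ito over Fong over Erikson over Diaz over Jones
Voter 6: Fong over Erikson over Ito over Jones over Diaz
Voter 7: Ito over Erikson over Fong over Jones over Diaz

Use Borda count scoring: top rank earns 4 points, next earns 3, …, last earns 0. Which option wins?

Ito

Borda scores:
  Fong: 2 + 4 + 3 + 2 + 3 + 4 + 2 = 20
  Erikson: 3 + 0 + 0 + 1 + 2 + 3 + 3 = 12
  Diaz: 0 + 1 + 1 + 4 + 1 + 0 + 0 = 7
  Ito: 4 + 3 + 4 + 0 + 4 + 2 + 4 = 21
  Jones: 1 + 2 + 2 + 3 + 0 + 1 + 1 = 10
Ito has the highest total.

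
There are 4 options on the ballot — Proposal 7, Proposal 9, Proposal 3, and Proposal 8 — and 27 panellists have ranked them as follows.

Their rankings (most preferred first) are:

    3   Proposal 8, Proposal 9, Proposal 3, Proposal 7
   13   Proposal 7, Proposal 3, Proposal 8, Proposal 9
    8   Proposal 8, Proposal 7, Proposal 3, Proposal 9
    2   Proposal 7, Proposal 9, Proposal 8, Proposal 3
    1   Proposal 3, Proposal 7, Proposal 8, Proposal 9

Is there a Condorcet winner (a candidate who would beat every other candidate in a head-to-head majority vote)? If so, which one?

Proposal 7

Head-to-head results (27 voters total):
Proposal 7 vs Proposal 9: Proposal 7 wins 24–3.
Proposal 7 vs Proposal 3: Proposal 7 wins 23–4.
Proposal 7 vs Proposal 8: Proposal 7 wins 16–11.
Proposal 9 vs Proposal 3: Proposal 3 wins 22–5.
Proposal 9 vs Proposal 8: Proposal 8 wins 25–2.
Proposal 3 vs Proposal 8: Proposal 3 wins 14–13.
Proposal 7 beats each rival — Proposal 9 (24–3), Proposal 3 (23–4), Proposal 8 (16–11) — so Proposal 7 is the Condorcet winner.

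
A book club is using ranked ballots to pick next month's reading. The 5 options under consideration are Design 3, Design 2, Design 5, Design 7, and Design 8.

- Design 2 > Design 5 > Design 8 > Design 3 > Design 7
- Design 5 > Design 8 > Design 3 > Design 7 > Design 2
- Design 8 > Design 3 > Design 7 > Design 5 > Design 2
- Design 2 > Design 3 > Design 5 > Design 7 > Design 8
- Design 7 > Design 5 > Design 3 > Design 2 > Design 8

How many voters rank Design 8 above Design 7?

3

Ballots ranking Design 8 above Design 7: 3.
Ballots ranking Design 7 above Design 8: 2.
So 3 of 5 voters prefer Design 8 to Design 7.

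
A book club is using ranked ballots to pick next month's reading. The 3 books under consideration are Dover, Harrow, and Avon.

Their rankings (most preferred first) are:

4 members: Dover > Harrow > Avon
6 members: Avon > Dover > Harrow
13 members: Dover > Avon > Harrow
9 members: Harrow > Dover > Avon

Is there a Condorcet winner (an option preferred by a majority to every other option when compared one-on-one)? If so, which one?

Dover

Head-to-head results (32 voters total):
Dover vs Harrow: Dover wins 23–9.
Dover vs Avon: Dover wins 26–6.
Harrow vs Avon: Avon wins 19–13.
Dover beats each rival — Harrow (23–9), Avon (26–6) — so Dover is the Condorcet winner.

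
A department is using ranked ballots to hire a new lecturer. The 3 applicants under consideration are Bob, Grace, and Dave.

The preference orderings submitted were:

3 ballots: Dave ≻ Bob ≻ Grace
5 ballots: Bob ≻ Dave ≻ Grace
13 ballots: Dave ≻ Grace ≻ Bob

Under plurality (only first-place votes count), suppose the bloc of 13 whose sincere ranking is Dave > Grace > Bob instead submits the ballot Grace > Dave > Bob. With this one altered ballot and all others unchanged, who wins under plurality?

First-place totals with the altered ballot: Bob 5, Grace 13, Dave 3.
The switch changes the winner from Dave to Grace.

Grace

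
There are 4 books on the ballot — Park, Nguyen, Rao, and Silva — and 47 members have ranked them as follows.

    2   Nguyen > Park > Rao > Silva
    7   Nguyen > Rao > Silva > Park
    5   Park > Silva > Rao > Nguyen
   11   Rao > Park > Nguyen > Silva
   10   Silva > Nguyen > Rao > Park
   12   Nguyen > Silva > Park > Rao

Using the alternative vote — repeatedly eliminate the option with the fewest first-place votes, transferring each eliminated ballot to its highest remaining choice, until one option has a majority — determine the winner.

Nguyen

Round 1: Nguyen 21, Rao 11, Silva 10, Park 5. Park has the fewest and is eliminated.
Round 2: Nguyen 21, Silva 15, Rao 11. Rao has the fewest and is eliminated.
Round 3: Nguyen 32, Silva 15. Nguyen has a majority.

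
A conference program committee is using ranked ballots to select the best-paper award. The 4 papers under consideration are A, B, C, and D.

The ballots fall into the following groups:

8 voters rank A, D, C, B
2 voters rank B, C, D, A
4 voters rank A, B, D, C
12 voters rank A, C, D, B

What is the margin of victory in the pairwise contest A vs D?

Ballots ranking A above D: 8+4+12 = 24.
Ballots ranking D above A: 2.
A wins 24–2, a margin of 22.

22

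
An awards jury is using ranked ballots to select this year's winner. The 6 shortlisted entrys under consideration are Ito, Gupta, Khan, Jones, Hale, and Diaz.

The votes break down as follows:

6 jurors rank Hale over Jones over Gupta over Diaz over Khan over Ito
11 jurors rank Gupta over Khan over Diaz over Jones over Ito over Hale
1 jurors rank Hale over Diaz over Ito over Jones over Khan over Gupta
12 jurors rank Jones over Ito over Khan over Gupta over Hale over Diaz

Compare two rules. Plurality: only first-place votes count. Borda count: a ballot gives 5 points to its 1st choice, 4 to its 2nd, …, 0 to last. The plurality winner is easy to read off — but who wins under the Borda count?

Jones

Plurality first-place counts: Ito 0, Gupta 11, Khan 0, Jones 12, Hale 7, Diaz 0 → Jones.
Borda totals: Ito 62, Gupta 97, Khan 87, Jones 108, Hale 47, Diaz 49 → Jones.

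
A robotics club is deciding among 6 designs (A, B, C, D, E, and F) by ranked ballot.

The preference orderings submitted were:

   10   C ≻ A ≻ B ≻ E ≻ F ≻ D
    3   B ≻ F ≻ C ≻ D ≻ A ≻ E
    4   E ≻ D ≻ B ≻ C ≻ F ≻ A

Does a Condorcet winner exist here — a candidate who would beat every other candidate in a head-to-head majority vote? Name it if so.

C

Head-to-head results (17 voters total):
A vs B: A wins 10–7.
A vs C: C wins 17–0.
A vs D: A wins 10–7.
A vs E: A wins 13–4.
A vs F: A wins 10–7.
B vs C: C wins 10–7.
B vs D: B wins 13–4.
B vs E: B wins 13–4.
B vs F: B wins 17–0.
C vs D: C wins 13–4.
C vs E: C wins 13–4.
C vs F: C wins 14–3.
D vs E: E wins 14–3.
D vs F: F wins 13–4.
E vs F: E wins 14–3.
C beats each rival — A (17–0), B (10–7), D (13–4), E (13–4), F (14–3) — so C is the Condorcet winner.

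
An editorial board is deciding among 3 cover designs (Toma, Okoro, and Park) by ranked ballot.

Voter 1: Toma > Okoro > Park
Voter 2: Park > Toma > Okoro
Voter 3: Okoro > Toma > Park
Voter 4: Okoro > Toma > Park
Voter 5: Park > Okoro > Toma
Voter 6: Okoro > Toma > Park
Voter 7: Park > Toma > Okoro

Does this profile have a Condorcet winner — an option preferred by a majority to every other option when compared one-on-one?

Yes

Head-to-head results (7 voters total):
Toma vs Okoro: Okoro wins 4–3.
Toma vs Park: Toma wins 4–3.
Okoro vs Park: Okoro wins 4–3.
Okoro beats each rival — Toma (4–3), Park (4–3) — so Okoro is the Condorcet winner.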